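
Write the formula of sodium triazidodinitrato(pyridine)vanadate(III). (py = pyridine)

Na2[V(N3)3(NO3)2(py)]

Ligands: 3 azido (N3, -1), 1 pyridine (py, neutral), 2 nitrato (NO3, -1). Ligand charge sum = -5.
With V in oxidation state +3, the complex ion is [V...]^2−.
Charge balance with sodium (+1) requires 1 complex ion per 2 sodium.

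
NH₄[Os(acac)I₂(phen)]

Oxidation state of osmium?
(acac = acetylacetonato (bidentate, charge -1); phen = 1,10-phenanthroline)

1 ammonium outside the brackets (+1 each) → the complex ion is 1−.
Ligand charges: 1×acac = -1; 1×phen neutral; 2×I = -2; sum -3.
Os + (-3) = 1− ⇒ Os is +2.

+2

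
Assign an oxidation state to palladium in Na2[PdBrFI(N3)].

2 sodium outside the brackets (+1 each) → the complex ion is 2−.
Ligand charges: 1×I = -1; 1×N3 = -1; 1×Br = -1; 1×F = -1; sum -4.
Pd + (-4) = 2− ⇒ Pd is +2.

+2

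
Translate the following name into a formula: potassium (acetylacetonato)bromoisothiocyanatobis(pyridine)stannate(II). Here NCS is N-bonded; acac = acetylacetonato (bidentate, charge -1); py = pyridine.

Ligands: 1 isothiocyanato (NCS, -1), 1 acetylacetonato (acac, -1), 1 bromo (Br, -1), 2 pyridine (py, neutral). Ligand charge sum = -3.
Charge balance with potassium (+1) requires 1 complex ion per 1 potassium.

K[Sn(acac)Br(NCS)(py)2]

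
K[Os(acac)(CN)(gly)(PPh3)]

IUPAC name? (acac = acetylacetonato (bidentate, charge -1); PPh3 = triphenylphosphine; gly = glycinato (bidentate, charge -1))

potassium (acetylacetonato)cyano(glycinato)(triphenylphosphine)osmate(II)

The 1 potassium counter-ion carries a total charge of +1, so each complex ion is 1−.
Ligand charges: 1×acetylacetonato (-1 each), 1×triphenylphosphine (neutral), 1×glycinato (-1 each), 1×cyano (-1 each); total -3. So Os + (-3) = 1−, giving Os = +2.
Ligands are named alphabetically: acetylacetonato before cyano before glycinato before triphenylphosphine.
The complex ion is anionic, so osmium takes the -ate form osmate(II).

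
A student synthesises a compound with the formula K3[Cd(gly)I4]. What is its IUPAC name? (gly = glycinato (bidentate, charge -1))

potassium (glycinato)tetraiodocadmate(II)

The 3 potassium counter-ions carry a total charge of +3, so each complex ion is 3−.
Ligand charges: 1×glycinato (-1 each), 4×iodo (-1 each); total -5. So Cd + (-5) = 3−, giving Cd = +2.
Ligands are named alphabetically: glycinato before iodo.
The complex ion is anionic, so cadmium takes the -ate form cadmate(II).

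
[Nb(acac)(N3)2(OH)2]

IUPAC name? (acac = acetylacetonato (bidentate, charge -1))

There is no counter-ion, so the complex is neutral overall.
Ligand charges: 2×hydroxo (-1 each), 2×azido (-1 each), 1×acetylacetonato (-1 each); total -5. So Nb + (-5) = 0, giving Nb = +5.
Ligands are named alphabetically: acetylacetonato before azido before hydroxo.

(acetylacetonato)diazidodihydroxoniobium(V)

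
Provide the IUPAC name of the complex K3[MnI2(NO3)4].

potassium diiodotetranitratomanganate(III)

The 3 potassium counter-ions carry a total charge of +3, so each complex ion is 3−.
Ligand charges: 2×iodo (-1 each), 4×nitrato (-1 each); total -6. So Mn + (-6) = 3−, giving Mn = +3.
Ligands are named alphabetically: iodo before nitrato.
The complex ion is anionic, so manganese takes the -ate form manganate(III).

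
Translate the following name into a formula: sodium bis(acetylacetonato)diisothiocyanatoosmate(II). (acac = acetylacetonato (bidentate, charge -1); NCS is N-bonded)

Na2[Os(acac)2(NCS)2]

Ligands: 2 acetylacetonato (acac, -1), 2 isothiocyanato (NCS, -1). Ligand charge sum = -4.
Charge balance with sodium (+1) requires 1 complex ion per 2 sodium.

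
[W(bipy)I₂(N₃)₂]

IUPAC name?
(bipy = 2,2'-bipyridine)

diazido(2,2'-bipyridine)diiodotungsten(IV)

There is no counter-ion, so the complex is neutral overall.
Ligand charges: 1×2,2'-bipyridine (neutral), 2×iodo (-1 each), 2×azido (-1 each); total -4. So W + (-4) = 0, giving W = +4.
Ligands are named alphabetically: azido before bipyridine before iodo.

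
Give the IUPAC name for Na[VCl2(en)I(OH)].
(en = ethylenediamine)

The 1 sodium counter-ion carries a total charge of +1, so each complex ion is 1−.
Ligand charges: 2×chloro (-1 each), 1×ethylenediamine (neutral), 1×hydroxo (-1 each), 1×iodo (-1 each); total -4. So V + (-4) = 1−, giving V = +3.
The complex ion is anionic, so vanadium takes the -ate form vanadate(III).

sodium dichloro(ethylenediamine)hydroxoiodovanadate(III)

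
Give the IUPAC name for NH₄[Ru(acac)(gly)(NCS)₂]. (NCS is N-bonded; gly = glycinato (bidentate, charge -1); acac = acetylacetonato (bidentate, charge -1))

The 1 ammonium counter-ion carries a total charge of +1, so each complex ion is 1−.
Ligand charges: 2×isothiocyanato (-1 each), 1×glycinato (-1 each), 1×acetylacetonato (-1 each); total -4. So Ru + (-4) = 1−, giving Ru = +3.
Ligands are named alphabetically: acetylacetonato before glycinato before isothiocyanato.
The complex ion is anionic, so ruthenium takes the -ate form ruthenate(III).

ammonium (acetylacetonato)(glycinato)diisothiocyanatoruthenate(III)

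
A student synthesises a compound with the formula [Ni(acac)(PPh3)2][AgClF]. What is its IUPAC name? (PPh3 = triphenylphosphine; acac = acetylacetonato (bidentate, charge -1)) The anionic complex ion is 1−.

Both ions are complex: the cation is named first with the plain metal name, the anion second with the -ate form; each ion's ligands are alphabetised independently.
The complex anion is given as 1−; its ligand charges sum to -2, so Ag = +1.
A 1:1 salt means the cation carries the equal and opposite charge, 1+.
Cation: ligand charges sum to -1; for the ion to be 1+, Ni = +2.

(acetylacetonato)bis(triphenylphosphine)nickel(II) chlorofluoroargentate(I)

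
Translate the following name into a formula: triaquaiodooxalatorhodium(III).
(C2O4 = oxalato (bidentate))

Ligands: 1 iodo (I, -1), 1 oxalato (C2O4, -2), 3 aqua (H2O, neutral). Ligand charge sum = -3.
With Rh in oxidation state +3, the complex ion is [Rh...].

[Rh(C2O4)(H2O)3I]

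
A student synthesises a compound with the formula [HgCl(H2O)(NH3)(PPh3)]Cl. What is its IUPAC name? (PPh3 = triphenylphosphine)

The 1 chloride counter-ion carries a total charge of -1, so each complex ion is 1+.
Ligand charges: 1×chloro (-1 each), 1×triphenylphosphine (neutral), 1×aqua (neutral), 1×ammine (neutral); total -1. So Hg + (-1) = 1+, giving Hg = +2.
Ligands are named alphabetically: ammine before aqua before chloro before triphenylphosphine.

ammineaquachloro(triphenylphosphine)mercury(II) chloride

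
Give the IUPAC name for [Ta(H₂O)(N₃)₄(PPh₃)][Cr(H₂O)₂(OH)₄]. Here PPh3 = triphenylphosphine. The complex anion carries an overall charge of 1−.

Both ions are complex: the cation is named first with the plain metal name, the anion second with the -ate form; each ion's ligands are alphabetised independently.
The complex anion is given as 1−; its ligand charges sum to -4, so Cr = +3.
A 1:1 salt means the cation carries the equal and opposite charge, 1+.
Cation: ligand charges sum to -4; for the ion to be 1+, Ta = +5.

aquatetraazido(triphenylphosphine)tantalum(V) diaquatetrahydroxochromate(III)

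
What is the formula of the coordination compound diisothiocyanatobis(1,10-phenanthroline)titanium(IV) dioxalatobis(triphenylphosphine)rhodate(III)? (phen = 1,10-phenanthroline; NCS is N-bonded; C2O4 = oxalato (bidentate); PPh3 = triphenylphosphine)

[Ti(NCS)2(phen)2][Rh(C2O4)2(PPh3)2]2

Cation [Ti…]: ligand charges -2, Ti(IV) ⇒ ion charge 2+.
Anion [Rh…]: ligand charges -4, Rh(III) ⇒ ion charge 1−.
One 2+ cation requires 2 of the 1− anion.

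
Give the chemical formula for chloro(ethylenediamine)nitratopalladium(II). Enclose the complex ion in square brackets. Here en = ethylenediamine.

Ligands: 1 chloro (Cl, -1), 1 nitrato (NO3, -1), 1 ethylenediamine (en, neutral). Ligand charge sum = -2.
With Pd in oxidation state +2, the complex ion is [Pd...].

[PdCl(en)(NO3)]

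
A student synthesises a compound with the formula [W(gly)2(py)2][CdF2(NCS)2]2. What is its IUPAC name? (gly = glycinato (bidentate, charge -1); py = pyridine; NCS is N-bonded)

bis(glycinato)bis(pyridine)tungsten(VI) difluorodiisothiocyanatocadmate(II)

Cadmium is always +2 in its complexes; the anion's ligand charges sum to -4, so the complex anion is 2−.
With 2 anions per cation, the cation must be 2×2 = 4+.
Cation: ligand charges sum to -2; for the ion to be 4+, W = +6.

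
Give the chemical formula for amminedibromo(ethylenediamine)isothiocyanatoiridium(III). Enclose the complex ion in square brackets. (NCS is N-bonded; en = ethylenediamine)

[IrBr2(en)(NCS)(NH3)]

Ligands: 1 isothiocyanato (NCS, -1), 2 bromo (Br, -1), 1 ethylenediamine (en, neutral), 1 ammine (NH3, neutral). Ligand charge sum = -3.
With Ir in oxidation state +3, the complex ion is [Ir...].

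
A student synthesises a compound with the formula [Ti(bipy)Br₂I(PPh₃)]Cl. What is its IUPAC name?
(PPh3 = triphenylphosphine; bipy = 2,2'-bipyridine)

(2,2'-bipyridine)dibromoiodo(triphenylphosphine)titanium(IV) chloride

The 1 chloride counter-ion carries a total charge of -1, so each complex ion is 1+.
Ligand charges: 1×triphenylphosphine (neutral), 1×2,2'-bipyridine (neutral), 2×bromo (-1 each), 1×iodo (-1 each); total -3. So Ti + (-3) = 1+, giving Ti = +4.
Ligands are named alphabetically: bipyridine before bromo before iodo before triphenylphosphine.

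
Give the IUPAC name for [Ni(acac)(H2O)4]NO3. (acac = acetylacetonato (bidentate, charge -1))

(acetylacetonato)tetraaquanickel(II) nitrate

The 1 nitrate counter-ion carries a total charge of -1, so each complex ion is 1+.
Ligand charges: 1×acetylacetonato (-1 each), 4×aqua (neutral); total -1. So Ni + (-1) = 1+, giving Ni = +2.
Ligands are named alphabetically: acetylacetonato before aqua.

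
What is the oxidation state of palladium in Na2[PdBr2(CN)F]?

2 sodium outside the brackets (+1 each) → the complex ion is 2−.
Ligand charges: 2×Br = -2; 1×CN = -1; 1×F = -1; sum -4.
Pd + (-4) = 2− ⇒ Pd is +2.

+2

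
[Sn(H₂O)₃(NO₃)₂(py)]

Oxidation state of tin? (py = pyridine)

No counter-ion: the bracketed complex is neutral.
Ligand charges: 2×NO3 = -2; 1×py neutral; 3×H2O neutral; sum -2.
Sn + (-2) = 0 ⇒ Sn is +2.

+2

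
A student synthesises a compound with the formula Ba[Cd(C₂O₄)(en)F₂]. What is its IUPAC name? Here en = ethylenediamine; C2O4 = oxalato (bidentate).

The 1 barium counter-ion carries a total charge of +2, so each complex ion is 2−.
Ligand charges: 1×ethylenediamine (neutral), 2×fluoro (-1 each), 1×oxalato (-2 each); total -4. So Cd + (-4) = 2−, giving Cd = +2.
The complex ion is anionic, so cadmium takes the -ate form cadmate(II).

barium (ethylenediamine)difluorooxalatocadmate(II)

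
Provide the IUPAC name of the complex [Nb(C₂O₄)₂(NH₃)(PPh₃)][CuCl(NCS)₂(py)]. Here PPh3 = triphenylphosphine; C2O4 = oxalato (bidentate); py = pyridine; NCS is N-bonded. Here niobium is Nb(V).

amminedioxalato(triphenylphosphine)niobium(V) chlorodiisothiocyanato(pyridine)cuprate(II)

Both ions are complex: the cation is named first with the plain metal name, the anion second with the -ate form; each ion's ligands are alphabetised independently.
Nb is given as +5; the cation's ligand charges sum to -4, so the complex cation is 1+.
A 1:1 salt means the anion carries the equal and opposite charge, 1−.
Anion: ligand charges sum to -3; for the ion to be 1−, Cu = +2.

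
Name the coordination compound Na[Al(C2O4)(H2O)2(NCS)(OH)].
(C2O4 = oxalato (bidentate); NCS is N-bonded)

sodium diaquahydroxoisothiocyanatooxalatoaluminate(III)

The 1 sodium counter-ion carries a total charge of +1, so each complex ion is 1−.
Ligand charges: 1×oxalato (-2 each), 2×aqua (neutral), 1×hydroxo (-1 each), 1×isothiocyanato (-1 each); total -4. So Al + (-4) = 1−, giving Al = +3.
Ligands are named alphabetically: aqua before hydroxo before isothiocyanato before oxalato.
The complex ion is anionic, so aluminium takes the -ate form aluminate(III).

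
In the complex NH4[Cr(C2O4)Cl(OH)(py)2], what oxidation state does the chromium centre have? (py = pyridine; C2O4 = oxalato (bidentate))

1 ammonium outside the brackets (+1 each) → the complex ion is 1−.
Ligand charges: 1×Cl = -1; 2×py neutral; 1×C2O4 = -2; 1×OH = -1; sum -4.
Cr + (-4) = 1− ⇒ Cr is +3.

+3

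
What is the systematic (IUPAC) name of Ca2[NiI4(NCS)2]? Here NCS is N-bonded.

calcium tetraiododiisothiocyanatonickelate(II)

The 2 calcium counter-ions carry a total charge of +4, so each complex ion is 4−.
Ligand charges: 4×iodo (-1 each), 2×isothiocyanato (-1 each); total -6. So Ni + (-6) = 4−, giving Ni = +2.
Ligands are named alphabetically: iodo before isothiocyanato.
The complex ion is anionic, so nickel takes the -ate form nickelate(II).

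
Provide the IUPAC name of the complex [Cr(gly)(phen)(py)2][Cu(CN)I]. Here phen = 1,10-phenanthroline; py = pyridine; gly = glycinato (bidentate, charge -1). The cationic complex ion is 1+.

Both ions are complex: the cation is named first with the plain metal name, the anion second with the -ate form; each ion's ligands are alphabetised independently.
The complex cation is given as 1+; its ligand charges sum to -1, so Cr = +2.
A 1:1 salt means the anion carries the equal and opposite charge, 1−.
Anion: ligand charges sum to -2; for the ion to be 1−, Cu = +1.

(glycinato)(1,10-phenanthroline)bis(pyridine)chromium(II) cyanoiodocuprate(I)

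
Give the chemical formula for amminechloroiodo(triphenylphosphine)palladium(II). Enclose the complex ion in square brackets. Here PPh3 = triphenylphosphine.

[PdClI(NH3)(PPh3)]

Ligands: 1 triphenylphosphine (PPh3, neutral), 1 chloro (Cl, -1), 1 iodo (I, -1), 1 ammine (NH3, neutral). Ligand charge sum = -2.
With Pd in oxidation state +2, the complex ion is [Pd...].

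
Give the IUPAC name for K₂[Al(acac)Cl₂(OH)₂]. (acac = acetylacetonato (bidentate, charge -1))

The 2 potassium counter-ions carry a total charge of +2, so each complex ion is 2−.
Ligand charges: 2×hydroxo (-1 each), 1×acetylacetonato (-1 each), 2×chloro (-1 each); total -5. So Al + (-5) = 2−, giving Al = +3.
The complex ion is anionic, so aluminium takes the -ate form aluminate(III).

potassium (acetylacetonato)dichlorodihydroxoaluminate(III)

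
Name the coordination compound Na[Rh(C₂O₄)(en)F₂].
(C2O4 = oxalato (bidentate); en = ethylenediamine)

sodium (ethylenediamine)difluorooxalatorhodate(III)

The 1 sodium counter-ion carries a total charge of +1, so each complex ion is 1−.
Ligand charges: 1×oxalato (-2 each), 2×fluoro (-1 each), 1×ethylenediamine (neutral); total -4. So Rh + (-4) = 1−, giving Rh = +3.
Ligands are named alphabetically: ethylenediamine before fluoro before oxalato.
The complex ion is anionic, so rhodium takes the -ate form rhodate(III).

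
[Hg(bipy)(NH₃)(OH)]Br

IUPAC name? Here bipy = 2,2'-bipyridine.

The 1 bromide counter-ion carries a total charge of -1, so each complex ion is 1+.
Ligand charges: 1×hydroxo (-1 each), 1×2,2'-bipyridine (neutral), 1×ammine (neutral); total -1. So Hg + (-1) = 1+, giving Hg = +2.
Ligands are named alphabetically: ammine before bipyridine before hydroxo.

ammine(2,2'-bipyridine)hydroxomercury(II) bromide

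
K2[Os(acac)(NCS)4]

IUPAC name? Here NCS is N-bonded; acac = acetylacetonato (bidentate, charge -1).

potassium (acetylacetonato)tetraisothiocyanatoosmate(III)

The 2 potassium counter-ions carry a total charge of +2, so each complex ion is 2−.
Ligand charges: 4×isothiocyanato (-1 each), 1×acetylacetonato (-1 each); total -5. So Os + (-5) = 2−, giving Os = +3.
Ligands are named alphabetically: acetylacetonato before isothiocyanato.
The complex ion is anionic, so osmium takes the -ate form osmate(III).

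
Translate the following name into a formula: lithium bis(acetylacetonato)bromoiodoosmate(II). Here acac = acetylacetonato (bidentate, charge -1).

Ligands: 1 bromo (Br, -1), 1 iodo (I, -1), 2 acetylacetonato (acac, -1). Ligand charge sum = -4.
With Os in oxidation state +2, the complex ion is [Os...]^2−.
Charge balance with lithium (+1) requires 1 complex ion per 2 lithium.

Li2[Os(acac)2BrI]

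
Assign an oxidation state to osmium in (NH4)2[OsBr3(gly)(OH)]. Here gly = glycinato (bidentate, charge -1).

2 ammonium outside the brackets (+1 each) → the complex ion is 2−.
Ligand charges: 1×gly = -1; 3×Br = -3; 1×OH = -1; sum -5.
Os + (-5) = 2− ⇒ Os is +3.

+3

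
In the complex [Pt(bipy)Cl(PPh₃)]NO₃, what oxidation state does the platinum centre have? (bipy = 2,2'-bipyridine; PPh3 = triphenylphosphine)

1 nitrate outside the brackets (-1 each) → the complex ion is 1+.
Ligand charges: 1×bipy neutral; 1×Cl = -1; 1×PPh3 neutral; sum -1.
Pt + (-1) = 1+ ⇒ Pt is +2.

+2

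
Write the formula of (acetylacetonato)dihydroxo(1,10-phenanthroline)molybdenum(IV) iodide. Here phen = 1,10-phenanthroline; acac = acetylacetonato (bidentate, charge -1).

Ligands: 2 hydroxo (OH, -1), 1 1,10-phenanthroline (phen, neutral), 1 acetylacetonato (acac, -1). Ligand charge sum = -3.
Charge balance with iodide (-1) requires 1 complex ion per 1 iodide.

[Mo(acac)(OH)2(phen)]I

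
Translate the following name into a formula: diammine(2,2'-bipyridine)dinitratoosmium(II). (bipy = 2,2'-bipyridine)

[Os(bipy)(NH3)2(NO3)2]

Ligands: 2 nitrato (NO3, -1), 1 2,2'-bipyridine (bipy, neutral), 2 ammine (NH3, neutral). Ligand charge sum = -2.
With Os in oxidation state +2, the complex ion is [Os...].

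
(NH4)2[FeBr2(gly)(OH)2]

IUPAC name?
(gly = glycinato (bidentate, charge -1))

The 2 ammonium counter-ions carry a total charge of +2, so each complex ion is 2−.
Ligand charges: 2×hydroxo (-1 each), 2×bromo (-1 each), 1×glycinato (-1 each); total -5. So Fe + (-5) = 2−, giving Fe = +3.
The complex ion is anionic, so iron takes the -ate form ferrate(III).

ammonium dibromo(glycinato)dihydroxoferrate(III)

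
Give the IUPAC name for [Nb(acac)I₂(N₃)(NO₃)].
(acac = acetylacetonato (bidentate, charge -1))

(acetylacetonato)azidodiiodonitratoniobium(V)

There is no counter-ion, so the complex is neutral overall.
Ligand charges: 1×nitrato (-1 each), 1×acetylacetonato (-1 each), 1×azido (-1 each), 2×iodo (-1 each); total -5. So Nb + (-5) = 0, giving Nb = +5.
Ligands are named alphabetically: acetylacetonato before azido before iodo before nitrato.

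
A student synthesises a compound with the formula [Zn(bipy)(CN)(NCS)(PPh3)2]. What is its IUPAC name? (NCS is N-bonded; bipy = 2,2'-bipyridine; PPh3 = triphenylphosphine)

There is no counter-ion, so the complex is neutral overall.
Ligand charges: 1×isothiocyanato (-1 each), 1×cyano (-1 each), 1×2,2'-bipyridine (neutral), 2×triphenylphosphine (neutral); total -2. So Zn + (-2) = 0, giving Zn = +2.
Ligands are named alphabetically: bipyridine before cyano before isothiocyanato before triphenylphosphine.

(2,2'-bipyridine)cyanoisothiocyanatobis(triphenylphosphine)zinc(II)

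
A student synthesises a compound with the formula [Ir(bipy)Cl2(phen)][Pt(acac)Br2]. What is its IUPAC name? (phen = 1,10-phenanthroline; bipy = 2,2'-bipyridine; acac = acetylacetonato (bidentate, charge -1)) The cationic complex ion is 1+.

(2,2'-bipyridine)dichloro(1,10-phenanthroline)iridium(III) (acetylacetonato)dibromoplatinate(II)

The complex cation is given as 1+; its ligand charges sum to -2, so Ir = +3.
A 1:1 salt means the anion carries the equal and opposite charge, 1−.
Anion: ligand charges sum to -3; for the ion to be 1−, Pt = +2.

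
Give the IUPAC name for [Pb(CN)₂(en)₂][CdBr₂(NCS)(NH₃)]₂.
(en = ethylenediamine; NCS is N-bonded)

Cadmium is always +2 in its complexes; the anion's ligand charges sum to -3, so the complex anion is 1−.
With 2 anions per cation, the cation must be 2×1 = 2+.
Cation: ligand charges sum to -2; for the ion to be 2+, Pb = +4.

dicyanobis(ethylenediamine)lead(IV) amminedibromoisothiocyanatocadmate(II)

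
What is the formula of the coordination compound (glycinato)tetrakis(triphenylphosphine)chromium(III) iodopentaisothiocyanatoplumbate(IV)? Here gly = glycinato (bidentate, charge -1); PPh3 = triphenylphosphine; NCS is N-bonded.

[Cr(gly)(PPh3)4][PbI(NCS)5]

Cation [Cr…]: ligand charges -1, Cr(III) ⇒ ion charge 2+.
Anion [Pb…]: ligand charges -6, Pb(IV) ⇒ ion charge 2−.
One 2+ cation balances one 2− anion.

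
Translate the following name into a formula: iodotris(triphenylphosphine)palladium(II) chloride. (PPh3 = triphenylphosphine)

[PdI(PPh3)3]Cl

Ligands: 3 triphenylphosphine (PPh3, neutral), 1 iodo (I, -1). Ligand charge sum = -1.
With Pd in oxidation state +2, the complex ion is [Pd...]^1+.
Charge balance with chloride (-1) requires 1 complex ion per 1 chloride.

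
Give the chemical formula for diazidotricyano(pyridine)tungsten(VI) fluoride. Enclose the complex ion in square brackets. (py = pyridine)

[W(CN)3(N3)2(py)]F

Ligands: 3 cyano (CN, -1), 2 azido (N3, -1), 1 pyridine (py, neutral). Ligand charge sum = -5.
Charge balance with fluoride (-1) requires 1 complex ion per 1 fluoride.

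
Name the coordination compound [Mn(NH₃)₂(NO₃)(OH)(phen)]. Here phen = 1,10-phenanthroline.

diamminehydroxonitrato(1,10-phenanthroline)manganese(II)

There is no counter-ion, so the complex is neutral overall.
Ligand charges: 2×ammine (neutral), 1×nitrato (-1 each), 1×hydroxo (-1 each), 1×1,10-phenanthroline (neutral); total -2. So Mn + (-2) = 0, giving Mn = +2.
Ligands are named alphabetically: ammine before hydroxo before nitrato before phenanthroline.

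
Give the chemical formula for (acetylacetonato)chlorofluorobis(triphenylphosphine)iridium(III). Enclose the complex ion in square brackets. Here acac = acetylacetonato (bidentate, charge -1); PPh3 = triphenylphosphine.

Ligands: 1 fluoro (F, -1), 1 chloro (Cl, -1), 1 acetylacetonato (acac, -1), 2 triphenylphosphine (PPh3, neutral). Ligand charge sum = -3.
With Ir in oxidation state +3, the complex ion is [Ir...].

[Ir(acac)ClF(PPh3)2]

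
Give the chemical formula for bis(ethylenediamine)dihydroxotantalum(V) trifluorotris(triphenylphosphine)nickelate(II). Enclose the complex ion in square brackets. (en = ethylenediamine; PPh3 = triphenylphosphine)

[Ta(en)2(OH)2][NiF3(PPh3)3]3

Cation [Ta…]: ligand charges -2, Ta(V) ⇒ ion charge 3+.
Anion [Ni…]: ligand charges -3, Ni(II) ⇒ ion charge 1−.
One 3+ cation requires 3 of the 1− anion.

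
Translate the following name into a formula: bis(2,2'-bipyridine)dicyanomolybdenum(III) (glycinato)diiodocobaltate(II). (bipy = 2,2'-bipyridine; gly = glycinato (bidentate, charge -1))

Cation [Mo…]: ligand charges -2, Mo(III) ⇒ ion charge 1+.
Anion [Co…]: ligand charges -3, Co(II) ⇒ ion charge 1−.

[Mo(bipy)2(CN)2][Co(gly)I2]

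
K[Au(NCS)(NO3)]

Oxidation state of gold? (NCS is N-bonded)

1 potassium outside the brackets (+1 each) → the complex ion is 1−.
Ligand charges: 1×NCS = -1; 1×NO3 = -1; sum -2.
Au + (-2) = 1− ⇒ Au is +1.

+1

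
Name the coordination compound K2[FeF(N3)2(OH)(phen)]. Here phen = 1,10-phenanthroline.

The 2 potassium counter-ions carry a total charge of +2, so each complex ion is 2−.
Ligand charges: 1×1,10-phenanthroline (neutral), 2×azido (-1 each), 1×hydroxo (-1 each), 1×fluoro (-1 each); total -4. So Fe + (-4) = 2−, giving Fe = +2.
The complex ion is anionic, so iron takes the -ate form ferrate(II).

potassium diazidofluorohydroxo(1,10-phenanthroline)ferrate(II)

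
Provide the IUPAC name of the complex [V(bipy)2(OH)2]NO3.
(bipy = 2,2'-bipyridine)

bis(2,2'-bipyridine)dihydroxovanadium(III) nitrate

The 1 nitrate counter-ion carries a total charge of -1, so each complex ion is 1+.
Ligand charges: 2×2,2'-bipyridine (neutral), 2×hydroxo (-1 each); total -2. So V + (-2) = 1+, giving V = +3.
Ligands are named alphabetically: bipyridine before hydroxo.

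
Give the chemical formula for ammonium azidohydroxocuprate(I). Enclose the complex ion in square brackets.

NH4[Cu(N3)(OH)]

Ligands: 1 hydroxo (OH, -1), 1 azido (N3, -1). Ligand charge sum = -2.
With Cu in oxidation state +1, the complex ion is [Cu...]^1−.
Charge balance with ammonium (+1) requires 1 complex ion per 1 ammonium.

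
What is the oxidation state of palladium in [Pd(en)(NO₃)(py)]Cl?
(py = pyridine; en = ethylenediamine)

+2

1 chloride outside the brackets (-1 each) → the complex ion is 1+.
Ligand charges: 1×NO3 = -1; 1×py neutral; 1×en neutral; sum -1.
Pd + (-1) = 1+ ⇒ Pd is +2.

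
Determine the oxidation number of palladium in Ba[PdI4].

+2

1 barium outside the brackets (+2 each) → the complex ion is 2−.
Ligand charges: 4×I = -4; sum -4.
Pd + (-4) = 2− ⇒ Pd is +2.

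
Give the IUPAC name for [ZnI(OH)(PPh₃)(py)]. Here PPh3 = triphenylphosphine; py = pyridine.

hydroxoiodo(pyridine)(triphenylphosphine)zinc(II)

There is no counter-ion, so the complex is neutral overall.
Ligand charges: 1×iodo (-1 each), 1×triphenylphosphine (neutral), 1×pyridine (neutral), 1×hydroxo (-1 each); total -2. So Zn + (-2) = 0, giving Zn = +2.
Ligands are named alphabetically: hydroxo before iodo before pyridine before triphenylphosphine.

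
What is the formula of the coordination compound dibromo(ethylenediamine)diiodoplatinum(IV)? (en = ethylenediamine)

[PtBr2(en)I2]

Ligands: 2 bromo (Br, -1), 1 ethylenediamine (en, neutral), 2 iodo (I, -1). Ligand charge sum = -4.
With Pt in oxidation state +4, the complex ion is [Pt...].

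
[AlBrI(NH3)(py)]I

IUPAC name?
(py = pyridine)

The 1 iodide counter-ion carries a total charge of -1, so each complex ion is 1+.
Ligand charges: 1×iodo (-1 each), 1×bromo (-1 each), 1×pyridine (neutral), 1×ammine (neutral); total -2. So Al + (-2) = 1+, giving Al = +3.
Ligands are named alphabetically: ammine before bromo before iodo before pyridine.

amminebromoiodo(pyridine)aluminium(III) iodide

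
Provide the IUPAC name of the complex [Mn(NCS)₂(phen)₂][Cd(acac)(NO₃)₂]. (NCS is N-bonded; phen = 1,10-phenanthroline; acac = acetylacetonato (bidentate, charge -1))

diisothiocyanatobis(1,10-phenanthroline)manganese(III) (acetylacetonato)dinitratocadmate(II)

Both ions are complex: the cation is named first with the plain metal name, the anion second with the -ate form; each ion's ligands are alphabetised independently.
Cadmium is always +2 in its complexes; the anion's ligand charges sum to -3, so the complex anion is 1−.
A 1:1 salt means the cation carries the equal and opposite charge, 1+.
Cation: ligand charges sum to -2; for the ion to be 1+, Mn = +3.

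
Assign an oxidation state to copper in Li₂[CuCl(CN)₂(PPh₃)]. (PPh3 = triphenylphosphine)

+1

2 lithium outside the brackets (+1 each) → the complex ion is 2−.
Ligand charges: 2×CN = -2; 1×PPh3 neutral; 1×Cl = -1; sum -3.
Cu + (-3) = 2− ⇒ Cu is +1.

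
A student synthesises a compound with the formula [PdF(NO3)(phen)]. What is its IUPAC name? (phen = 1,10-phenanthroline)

fluoronitrato(1,10-phenanthroline)palladium(II)

There is no counter-ion, so the complex is neutral overall.
Ligand charges: 1×1,10-phenanthroline (neutral), 1×nitrato (-1 each), 1×fluoro (-1 each); total -2. So Pd + (-2) = 0, giving Pd = +2.
Ligands are named alphabetically: fluoro before nitrato before phenanthroline.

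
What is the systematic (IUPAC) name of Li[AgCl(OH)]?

lithium chlorohydroxoargentate(I)

The 1 lithium counter-ion carries a total charge of +1, so each complex ion is 1−.
Ligand charges: 1×chloro (-1 each), 1×hydroxo (-1 each); total -2. So Ag + (-2) = 1−, giving Ag = +1.
Ligands are named alphabetically: chloro before hydroxo.
The complex ion is anionic, so silver takes the -ate form argentate(I).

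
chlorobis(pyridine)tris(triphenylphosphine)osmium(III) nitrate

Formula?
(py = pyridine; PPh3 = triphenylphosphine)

Ligands: 2 pyridine (py, neutral), 1 chloro (Cl, -1), 3 triphenylphosphine (PPh3, neutral). Ligand charge sum = -1.
With Os in oxidation state +3, the complex ion is [Os...]^2+.
Charge balance with nitrate (-1) requires 1 complex ion per 2 nitrate.

[OsCl(PPh3)3(py)2](NO3)2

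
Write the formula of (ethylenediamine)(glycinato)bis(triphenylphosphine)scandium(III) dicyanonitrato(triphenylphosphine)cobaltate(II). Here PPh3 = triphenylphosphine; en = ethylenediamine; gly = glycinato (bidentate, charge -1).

Cation [Sc…]: ligand charges -1, Sc(III) ⇒ ion charge 2+.
Anion [Co…]: ligand charges -3, Co(II) ⇒ ion charge 1−.
One 2+ cation requires 2 of the 1− anion.

[Sc(en)(gly)(PPh3)2][Co(CN)2(NO3)(PPh3)]2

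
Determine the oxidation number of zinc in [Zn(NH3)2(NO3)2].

+2

No counter-ion: the bracketed complex is neutral.
Ligand charges: 2×NO3 = -2; 2×NH3 neutral; sum -2.
Zn + (-2) = 0 ⇒ Zn is +2.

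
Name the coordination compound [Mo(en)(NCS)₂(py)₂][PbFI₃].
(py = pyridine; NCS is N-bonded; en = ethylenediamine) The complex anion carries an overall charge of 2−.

The complex anion is given as 2−; its ligand charges sum to -4, so Pb = +2.
A 1:1 salt means the cation carries the equal and opposite charge, 2+.
Cation: ligand charges sum to -2; for the ion to be 2+, Mo = +4.

(ethylenediamine)diisothiocyanatobis(pyridine)molybdenum(IV) fluorotriiodoplumbate(II)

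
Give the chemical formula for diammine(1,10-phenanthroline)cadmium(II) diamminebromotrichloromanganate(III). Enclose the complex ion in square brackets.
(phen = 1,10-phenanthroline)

[Cd(NH3)2(phen)][MnBrCl3(NH3)2]2

Cation [Cd…]: ligand charges 0, Cd(II) ⇒ ion charge 2+.
Anion [Mn…]: ligand charges -4, Mn(III) ⇒ ion charge 1−.
One 2+ cation requires 2 of the 1− anion.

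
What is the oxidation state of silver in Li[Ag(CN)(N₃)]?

1 lithium outside the brackets (+1 each) → the complex ion is 1−.
Ligand charges: 1×CN = -1; 1×N3 = -1; sum -2.
Ag + (-2) = 1− ⇒ Ag is +1.

+1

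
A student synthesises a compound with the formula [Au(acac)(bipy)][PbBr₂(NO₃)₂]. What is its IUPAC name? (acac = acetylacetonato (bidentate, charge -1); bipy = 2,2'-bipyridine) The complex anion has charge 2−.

(acetylacetonato)(2,2'-bipyridine)gold(III) dibromodinitratoplumbate(II)

The complex anion is given as 2−; its ligand charges sum to -4, so Pb = +2.
A 1:1 salt means the cation carries the equal and opposite charge, 2+.
Cation: ligand charges sum to -1; for the ion to be 2+, Au = +3.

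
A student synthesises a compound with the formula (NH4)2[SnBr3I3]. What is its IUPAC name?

ammonium tribromotriiodostannate(IV)

The 2 ammonium counter-ions carry a total charge of +2, so each complex ion is 2−.
Ligand charges: 3×iodo (-1 each), 3×bromo (-1 each); total -6. So Sn + (-6) = 2−, giving Sn = +4.
The complex ion is anionic, so tin takes the -ate form stannate(IV).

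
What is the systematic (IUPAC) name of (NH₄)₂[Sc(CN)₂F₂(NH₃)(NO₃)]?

The 2 ammonium counter-ions carry a total charge of +2, so each complex ion is 2−.
Ligand charges: 2×fluoro (-1 each), 2×cyano (-1 each), 1×ammine (neutral), 1×nitrato (-1 each); total -5. So Sc + (-5) = 2−, giving Sc = +3.
The complex ion is anionic, so scandium takes the -ate form scandate(III).

ammonium amminedicyanodifluoronitratoscandate(III)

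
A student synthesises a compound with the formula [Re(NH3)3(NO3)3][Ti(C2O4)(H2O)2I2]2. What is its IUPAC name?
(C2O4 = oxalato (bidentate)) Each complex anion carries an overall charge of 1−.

triamminetrinitratorhenium(V) diaquadiiodooxalatotitanate(III)

The complex anion is given as 1−; its ligand charges sum to -4, so Ti = +3.
With 2 anions per cation, the cation must be 2×1 = 2+.
Cation: ligand charges sum to -3; for the ion to be 2+, Re = +5.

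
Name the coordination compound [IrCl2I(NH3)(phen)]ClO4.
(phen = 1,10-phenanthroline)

The 1 perchlorate counter-ion carries a total charge of -1, so each complex ion is 1+.
Ligand charges: 1×ammine (neutral), 2×chloro (-1 each), 1×iodo (-1 each), 1×1,10-phenanthroline (neutral); total -3. So Ir + (-3) = 1+, giving Ir = +4.
Ligands are named alphabetically: ammine before chloro before iodo before phenanthroline.

amminedichloroiodo(1,10-phenanthroline)iridium(IV) perchlorate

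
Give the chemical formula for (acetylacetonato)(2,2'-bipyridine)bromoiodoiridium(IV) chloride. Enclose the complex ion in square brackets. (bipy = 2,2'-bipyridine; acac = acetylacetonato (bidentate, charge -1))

[Ir(acac)(bipy)BrI]Cl

Ligands: 1 bromo (Br, -1), 1 iodo (I, -1), 1 2,2'-bipyridine (bipy, neutral), 1 acetylacetonato (acac, -1). Ligand charge sum = -3.
Charge balance with chloride (-1) requires 1 complex ion per 1 chloride.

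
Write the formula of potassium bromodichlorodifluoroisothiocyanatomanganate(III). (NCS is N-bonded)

K3[MnBrCl2F2(NCS)]

Ligands: 1 isothiocyanato (NCS, -1), 2 fluoro (F, -1), 1 bromo (Br, -1), 2 chloro (Cl, -1). Ligand charge sum = -6.
Charge balance with potassium (+1) requires 1 complex ion per 3 potassium.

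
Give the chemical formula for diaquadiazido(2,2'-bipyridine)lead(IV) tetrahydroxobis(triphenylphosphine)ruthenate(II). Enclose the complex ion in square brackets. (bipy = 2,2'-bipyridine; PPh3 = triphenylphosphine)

[Pb(bipy)(H2O)2(N3)2][Ru(OH)4(PPh3)2]

Cation [Pb…]: ligand charges -2, Pb(IV) ⇒ ion charge 2+.
Anion [Ru…]: ligand charges -4, Ru(II) ⇒ ion charge 2−.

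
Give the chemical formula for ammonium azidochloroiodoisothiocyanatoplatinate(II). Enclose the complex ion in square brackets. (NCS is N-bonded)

(NH4)2[PtClI(N3)(NCS)]

Ligands: 1 isothiocyanato (NCS, -1), 1 chloro (Cl, -1), 1 iodo (I, -1), 1 azido (N3, -1). Ligand charge sum = -4.
Charge balance with ammonium (+1) requires 1 complex ion per 2 ammonium.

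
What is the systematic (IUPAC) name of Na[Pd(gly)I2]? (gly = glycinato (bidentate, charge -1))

sodium (glycinato)diiodopalladate(II)

The 1 sodium counter-ion carries a total charge of +1, so each complex ion is 1−.
Ligand charges: 2×iodo (-1 each), 1×glycinato (-1 each); total -3. So Pd + (-3) = 1−, giving Pd = +2.
The complex ion is anionic, so palladium takes the -ate form palladate(II).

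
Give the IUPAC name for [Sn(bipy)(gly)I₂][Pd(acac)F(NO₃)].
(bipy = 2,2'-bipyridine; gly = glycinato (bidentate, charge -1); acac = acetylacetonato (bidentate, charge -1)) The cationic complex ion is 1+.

Both ions are complex: the cation is named first with the plain metal name, the anion second with the -ate form; each ion's ligands are alphabetised independently.
The complex cation is given as 1+; its ligand charges sum to -3, so Sn = +4.
A 1:1 salt means the anion carries the equal and opposite charge, 1−.
Anion: ligand charges sum to -3; for the ion to be 1−, Pd = +2.

(2,2'-bipyridine)(glycinato)diiodotin(IV) (acetylacetonato)fluoronitratopalladate(II)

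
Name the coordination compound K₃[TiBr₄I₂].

The 3 potassium counter-ions carry a total charge of +3, so each complex ion is 3−.
Ligand charges: 4×bromo (-1 each), 2×iodo (-1 each); total -6. So Ti + (-6) = 3−, giving Ti = +3.
Ligands are named alphabetically: bromo before iodo.
The complex ion is anionic, so titanium takes the -ate form titanate(III).

potassium tetrabromodiiodotitanate(III)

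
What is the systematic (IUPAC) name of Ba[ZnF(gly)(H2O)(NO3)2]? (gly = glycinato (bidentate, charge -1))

The 1 barium counter-ion carries a total charge of +2, so each complex ion is 2−.
Ligand charges: 1×fluoro (-1 each), 1×glycinato (-1 each), 1×aqua (neutral), 2×nitrato (-1 each); total -4. So Zn + (-4) = 2−, giving Zn = +2.
Ligands are named alphabetically: aqua before fluoro before glycinato before nitrato.
The complex ion is anionic, so zinc takes the -ate form zincate(II).

barium aquafluoro(glycinato)dinitratozincate(II)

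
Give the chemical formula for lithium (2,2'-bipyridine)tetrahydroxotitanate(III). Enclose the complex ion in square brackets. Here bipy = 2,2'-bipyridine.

Li[Ti(bipy)(OH)4]

Ligands: 1 2,2'-bipyridine (bipy, neutral), 4 hydroxo (OH, -1). Ligand charge sum = -4.
With Ti in oxidation state +3, the complex ion is [Ti...]^1−.
Charge balance with lithium (+1) requires 1 complex ion per 1 lithium.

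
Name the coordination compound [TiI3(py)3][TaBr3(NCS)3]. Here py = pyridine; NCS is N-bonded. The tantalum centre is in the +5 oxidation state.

Ta is given as +5; the anion's ligand charges sum to -6, so the complex anion is 1−.
A 1:1 salt means the cation carries the equal and opposite charge, 1+.
Cation: ligand charges sum to -3; for the ion to be 1+, Ti = +4.

triiodotris(pyridine)titanium(IV) tribromotriisothiocyanatotantalate(V)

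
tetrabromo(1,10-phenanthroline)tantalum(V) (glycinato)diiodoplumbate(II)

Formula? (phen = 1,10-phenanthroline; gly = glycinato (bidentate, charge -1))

[TaBr4(phen)][Pb(gly)I2]

Cation [Ta…]: ligand charges -4, Ta(V) ⇒ ion charge 1+.
Anion [Pb…]: ligand charges -3, Pb(II) ⇒ ion charge 1−.
One 1+ cation balances one 1− anion.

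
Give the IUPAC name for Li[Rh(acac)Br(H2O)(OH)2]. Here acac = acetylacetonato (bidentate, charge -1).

lithium (acetylacetonato)aquabromodihydroxorhodate(III)

The 1 lithium counter-ion carries a total charge of +1, so each complex ion is 1−.
Ligand charges: 1×bromo (-1 each), 1×aqua (neutral), 1×acetylacetonato (-1 each), 2×hydroxo (-1 each); total -4. So Rh + (-4) = 1−, giving Rh = +3.
Ligands are named alphabetically: acetylacetonato before aqua before bromo before hydroxo.
The complex ion is anionic, so rhodium takes the -ate form rhodate(III).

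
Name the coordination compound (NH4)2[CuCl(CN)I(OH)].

ammonium chlorocyanohydroxoiodocuprate(II)

The 2 ammonium counter-ions carry a total charge of +2, so each complex ion is 2−.
Ligand charges: 1×cyano (-1 each), 1×iodo (-1 each), 1×chloro (-1 each), 1×hydroxo (-1 each); total -4. So Cu + (-4) = 2−, giving Cu = +2.
Ligands are named alphabetically: chloro before cyano before hydroxo before iodo.
The complex ion is anionic, so copper takes the -ate form cuprate(II).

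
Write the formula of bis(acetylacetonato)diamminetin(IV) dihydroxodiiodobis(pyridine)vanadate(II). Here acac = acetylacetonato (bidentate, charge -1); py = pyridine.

Cation [Sn…]: ligand charges -2, Sn(IV) ⇒ ion charge 2+.
Anion [V…]: ligand charges -4, V(II) ⇒ ion charge 2−.

[Sn(acac)2(NH3)2][VI2(OH)2(py)2]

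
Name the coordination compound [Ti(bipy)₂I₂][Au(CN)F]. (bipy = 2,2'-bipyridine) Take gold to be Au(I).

Both ions are complex: the cation is named first with the plain metal name, the anion second with the -ate form; each ion's ligands are alphabetised independently.
Au is given as +1; the anion's ligand charges sum to -2, so the complex anion is 1−.
A 1:1 salt means the cation carries the equal and opposite charge, 1+.
Cation: ligand charges sum to -2; for the ion to be 1+, Ti = +3.

bis(2,2'-bipyridine)diiodotitanium(III) cyanofluoroaurate(I)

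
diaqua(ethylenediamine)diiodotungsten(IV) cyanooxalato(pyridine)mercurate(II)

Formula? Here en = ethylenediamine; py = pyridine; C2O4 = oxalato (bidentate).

Cation [W…]: ligand charges -2, W(IV) ⇒ ion charge 2+.
Anion [Hg…]: ligand charges -3, Hg(II) ⇒ ion charge 1−.
One 2+ cation requires 2 of the 1− anion.

[W(en)(H2O)2I2][Hg(C2O4)(CN)(py)]2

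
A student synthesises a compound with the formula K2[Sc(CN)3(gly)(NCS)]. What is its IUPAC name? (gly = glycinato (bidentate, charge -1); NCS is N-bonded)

The 2 potassium counter-ions carry a total charge of +2, so each complex ion is 2−.
Ligand charges: 1×glycinato (-1 each), 1×isothiocyanato (-1 each), 3×cyano (-1 each); total -5. So Sc + (-5) = 2−, giving Sc = +3.
Ligands are named alphabetically: cyano before glycinato before isothiocyanato.
The complex ion is anionic, so scandium takes the -ate form scandate(III).

potassium tricyano(glycinato)isothiocyanatoscandate(III)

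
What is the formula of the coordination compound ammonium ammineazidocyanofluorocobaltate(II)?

Ligands: 1 fluoro (F, -1), 1 azido (N3, -1), 1 cyano (CN, -1), 1 ammine (NH3, neutral). Ligand charge sum = -3.
With Co in oxidation state +2, the complex ion is [Co...]^1−.
Charge balance with ammonium (+1) requires 1 complex ion per 1 ammonium.

NH4[Co(CN)F(N3)(NH3)]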